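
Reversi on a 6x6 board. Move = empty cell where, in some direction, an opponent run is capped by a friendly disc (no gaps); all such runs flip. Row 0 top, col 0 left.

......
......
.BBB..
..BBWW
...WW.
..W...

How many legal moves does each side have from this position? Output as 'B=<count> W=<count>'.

Answer: B=4 W=5

Derivation:
-- B to move --
(2,4): no bracket -> illegal
(2,5): no bracket -> illegal
(4,1): no bracket -> illegal
(4,2): no bracket -> illegal
(4,5): flips 1 -> legal
(5,1): no bracket -> illegal
(5,3): flips 1 -> legal
(5,4): flips 1 -> legal
(5,5): flips 1 -> legal
B mobility = 4
-- W to move --
(1,0): flips 2 -> legal
(1,1): flips 2 -> legal
(1,2): flips 1 -> legal
(1,3): flips 2 -> legal
(1,4): no bracket -> illegal
(2,0): no bracket -> illegal
(2,4): no bracket -> illegal
(3,0): no bracket -> illegal
(3,1): flips 2 -> legal
(4,1): no bracket -> illegal
(4,2): no bracket -> illegal
W mobility = 5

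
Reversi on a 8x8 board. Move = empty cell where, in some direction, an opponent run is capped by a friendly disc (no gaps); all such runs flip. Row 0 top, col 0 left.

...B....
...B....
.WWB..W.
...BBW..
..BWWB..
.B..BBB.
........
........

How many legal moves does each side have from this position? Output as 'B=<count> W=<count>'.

Answer: B=8 W=9

Derivation:
-- B to move --
(1,0): no bracket -> illegal
(1,1): flips 1 -> legal
(1,2): no bracket -> illegal
(1,5): no bracket -> illegal
(1,6): no bracket -> illegal
(1,7): no bracket -> illegal
(2,0): flips 2 -> legal
(2,4): no bracket -> illegal
(2,5): flips 1 -> legal
(2,7): no bracket -> illegal
(3,0): no bracket -> illegal
(3,1): flips 1 -> legal
(3,2): flips 1 -> legal
(3,6): flips 1 -> legal
(3,7): no bracket -> illegal
(4,6): no bracket -> illegal
(5,2): flips 1 -> legal
(5,3): flips 1 -> legal
B mobility = 8
-- W to move --
(0,2): no bracket -> illegal
(0,4): flips 1 -> legal
(1,2): no bracket -> illegal
(1,4): no bracket -> illegal
(2,4): flips 2 -> legal
(2,5): flips 1 -> legal
(3,1): no bracket -> illegal
(3,2): flips 2 -> legal
(3,6): no bracket -> illegal
(4,0): no bracket -> illegal
(4,1): flips 1 -> legal
(4,6): flips 1 -> legal
(4,7): no bracket -> illegal
(5,0): no bracket -> illegal
(5,2): no bracket -> illegal
(5,3): no bracket -> illegal
(5,7): no bracket -> illegal
(6,0): no bracket -> illegal
(6,1): no bracket -> illegal
(6,2): no bracket -> illegal
(6,3): no bracket -> illegal
(6,4): flips 1 -> legal
(6,5): flips 3 -> legal
(6,6): flips 1 -> legal
(6,7): no bracket -> illegal
W mobility = 9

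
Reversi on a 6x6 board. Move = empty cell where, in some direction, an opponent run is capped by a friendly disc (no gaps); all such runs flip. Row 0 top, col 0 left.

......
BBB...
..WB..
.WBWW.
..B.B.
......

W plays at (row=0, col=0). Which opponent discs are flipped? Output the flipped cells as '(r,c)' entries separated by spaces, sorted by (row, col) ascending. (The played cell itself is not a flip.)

Dir NW: edge -> no flip
Dir N: edge -> no flip
Dir NE: edge -> no flip
Dir W: edge -> no flip
Dir E: first cell '.' (not opp) -> no flip
Dir SW: edge -> no flip
Dir S: opp run (1,0), next='.' -> no flip
Dir SE: opp run (1,1) capped by W -> flip

Answer: (1,1)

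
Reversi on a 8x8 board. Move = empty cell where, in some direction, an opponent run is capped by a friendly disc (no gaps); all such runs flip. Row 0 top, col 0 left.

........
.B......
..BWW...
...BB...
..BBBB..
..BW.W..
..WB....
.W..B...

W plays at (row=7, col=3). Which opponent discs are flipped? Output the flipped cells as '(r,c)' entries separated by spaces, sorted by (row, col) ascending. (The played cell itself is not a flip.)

Dir NW: first cell 'W' (not opp) -> no flip
Dir N: opp run (6,3) capped by W -> flip
Dir NE: first cell '.' (not opp) -> no flip
Dir W: first cell '.' (not opp) -> no flip
Dir E: opp run (7,4), next='.' -> no flip
Dir SW: edge -> no flip
Dir S: edge -> no flip
Dir SE: edge -> no flip

Answer: (6,3)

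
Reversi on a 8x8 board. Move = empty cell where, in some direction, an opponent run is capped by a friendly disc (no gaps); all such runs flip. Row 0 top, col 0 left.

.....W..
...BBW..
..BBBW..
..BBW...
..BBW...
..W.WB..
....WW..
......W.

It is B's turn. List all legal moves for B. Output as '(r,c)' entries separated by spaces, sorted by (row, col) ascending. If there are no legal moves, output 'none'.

Answer: (0,6) (1,6) (2,6) (3,5) (3,6) (4,5) (5,3) (6,1) (6,2) (7,3) (7,4) (7,5)

Derivation:
(0,4): no bracket -> illegal
(0,6): flips 1 -> legal
(1,6): flips 3 -> legal
(2,6): flips 1 -> legal
(3,5): flips 1 -> legal
(3,6): flips 1 -> legal
(4,1): no bracket -> illegal
(4,5): flips 2 -> legal
(5,1): no bracket -> illegal
(5,3): flips 1 -> legal
(5,6): no bracket -> illegal
(6,1): flips 1 -> legal
(6,2): flips 1 -> legal
(6,3): no bracket -> illegal
(6,6): no bracket -> illegal
(6,7): no bracket -> illegal
(7,3): flips 1 -> legal
(7,4): flips 4 -> legal
(7,5): flips 1 -> legal
(7,7): no bracket -> illegal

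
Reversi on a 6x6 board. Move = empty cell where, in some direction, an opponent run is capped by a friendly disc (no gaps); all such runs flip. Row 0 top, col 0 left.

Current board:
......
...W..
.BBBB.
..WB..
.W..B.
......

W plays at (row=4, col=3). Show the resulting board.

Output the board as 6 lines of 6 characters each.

Answer: ......
...W..
.BBWB.
..WW..
.W.WB.
......

Derivation:
Place W at (4,3); scan 8 dirs for brackets.
Dir NW: first cell 'W' (not opp) -> no flip
Dir N: opp run (3,3) (2,3) capped by W -> flip
Dir NE: first cell '.' (not opp) -> no flip
Dir W: first cell '.' (not opp) -> no flip
Dir E: opp run (4,4), next='.' -> no flip
Dir SW: first cell '.' (not opp) -> no flip
Dir S: first cell '.' (not opp) -> no flip
Dir SE: first cell '.' (not opp) -> no flip
All flips: (2,3) (3,3)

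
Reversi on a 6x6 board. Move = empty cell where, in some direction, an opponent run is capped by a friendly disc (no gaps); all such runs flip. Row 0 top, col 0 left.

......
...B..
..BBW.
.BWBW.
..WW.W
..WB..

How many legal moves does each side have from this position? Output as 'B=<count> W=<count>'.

Answer: B=5 W=8

Derivation:
-- B to move --
(1,4): no bracket -> illegal
(1,5): flips 1 -> legal
(2,1): no bracket -> illegal
(2,5): flips 1 -> legal
(3,5): flips 2 -> legal
(4,1): flips 1 -> legal
(4,4): no bracket -> illegal
(5,1): flips 2 -> legal
(5,4): no bracket -> illegal
(5,5): no bracket -> illegal
B mobility = 5
-- W to move --
(0,2): flips 1 -> legal
(0,3): flips 3 -> legal
(0,4): no bracket -> illegal
(1,1): no bracket -> illegal
(1,2): flips 2 -> legal
(1,4): flips 1 -> legal
(2,0): flips 1 -> legal
(2,1): flips 2 -> legal
(3,0): flips 1 -> legal
(4,0): no bracket -> illegal
(4,1): no bracket -> illegal
(4,4): no bracket -> illegal
(5,4): flips 1 -> legal
W mobility = 8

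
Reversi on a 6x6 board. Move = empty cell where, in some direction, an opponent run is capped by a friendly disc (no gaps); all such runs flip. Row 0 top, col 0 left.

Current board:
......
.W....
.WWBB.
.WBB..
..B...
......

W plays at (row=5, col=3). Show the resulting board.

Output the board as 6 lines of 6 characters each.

Place W at (5,3); scan 8 dirs for brackets.
Dir NW: opp run (4,2) capped by W -> flip
Dir N: first cell '.' (not opp) -> no flip
Dir NE: first cell '.' (not opp) -> no flip
Dir W: first cell '.' (not opp) -> no flip
Dir E: first cell '.' (not opp) -> no flip
Dir SW: edge -> no flip
Dir S: edge -> no flip
Dir SE: edge -> no flip
All flips: (4,2)

Answer: ......
.W....
.WWBB.
.WBB..
..W...
...W..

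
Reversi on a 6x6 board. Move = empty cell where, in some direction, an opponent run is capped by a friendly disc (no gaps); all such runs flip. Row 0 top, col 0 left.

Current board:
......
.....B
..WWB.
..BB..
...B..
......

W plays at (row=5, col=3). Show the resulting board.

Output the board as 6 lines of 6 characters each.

Place W at (5,3); scan 8 dirs for brackets.
Dir NW: first cell '.' (not opp) -> no flip
Dir N: opp run (4,3) (3,3) capped by W -> flip
Dir NE: first cell '.' (not opp) -> no flip
Dir W: first cell '.' (not opp) -> no flip
Dir E: first cell '.' (not opp) -> no flip
Dir SW: edge -> no flip
Dir S: edge -> no flip
Dir SE: edge -> no flip
All flips: (3,3) (4,3)

Answer: ......
.....B
..WWB.
..BW..
...W..
...W..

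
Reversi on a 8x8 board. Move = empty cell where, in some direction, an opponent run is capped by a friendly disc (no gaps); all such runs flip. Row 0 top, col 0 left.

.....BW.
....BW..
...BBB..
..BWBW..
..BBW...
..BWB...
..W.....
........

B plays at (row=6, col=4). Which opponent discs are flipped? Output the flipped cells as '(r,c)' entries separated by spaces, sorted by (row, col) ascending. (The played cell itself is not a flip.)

Answer: (5,3)

Derivation:
Dir NW: opp run (5,3) capped by B -> flip
Dir N: first cell 'B' (not opp) -> no flip
Dir NE: first cell '.' (not opp) -> no flip
Dir W: first cell '.' (not opp) -> no flip
Dir E: first cell '.' (not opp) -> no flip
Dir SW: first cell '.' (not opp) -> no flip
Dir S: first cell '.' (not opp) -> no flip
Dir SE: first cell '.' (not opp) -> no flip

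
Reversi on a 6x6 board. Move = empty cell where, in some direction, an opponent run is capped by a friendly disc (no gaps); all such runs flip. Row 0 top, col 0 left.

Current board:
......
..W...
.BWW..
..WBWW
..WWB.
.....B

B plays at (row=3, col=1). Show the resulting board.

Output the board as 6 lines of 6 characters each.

Answer: ......
..W...
.BWW..
.BBBWW
..WWB.
.....B

Derivation:
Place B at (3,1); scan 8 dirs for brackets.
Dir NW: first cell '.' (not opp) -> no flip
Dir N: first cell 'B' (not opp) -> no flip
Dir NE: opp run (2,2), next='.' -> no flip
Dir W: first cell '.' (not opp) -> no flip
Dir E: opp run (3,2) capped by B -> flip
Dir SW: first cell '.' (not opp) -> no flip
Dir S: first cell '.' (not opp) -> no flip
Dir SE: opp run (4,2), next='.' -> no flip
All flips: (3,2)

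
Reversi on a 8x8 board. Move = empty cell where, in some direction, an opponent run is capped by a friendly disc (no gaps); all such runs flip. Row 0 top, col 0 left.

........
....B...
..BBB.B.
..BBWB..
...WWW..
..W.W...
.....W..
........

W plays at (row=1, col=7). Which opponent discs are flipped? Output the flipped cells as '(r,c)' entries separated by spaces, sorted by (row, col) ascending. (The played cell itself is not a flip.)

Answer: (2,6) (3,5)

Derivation:
Dir NW: first cell '.' (not opp) -> no flip
Dir N: first cell '.' (not opp) -> no flip
Dir NE: edge -> no flip
Dir W: first cell '.' (not opp) -> no flip
Dir E: edge -> no flip
Dir SW: opp run (2,6) (3,5) capped by W -> flip
Dir S: first cell '.' (not opp) -> no flip
Dir SE: edge -> no flip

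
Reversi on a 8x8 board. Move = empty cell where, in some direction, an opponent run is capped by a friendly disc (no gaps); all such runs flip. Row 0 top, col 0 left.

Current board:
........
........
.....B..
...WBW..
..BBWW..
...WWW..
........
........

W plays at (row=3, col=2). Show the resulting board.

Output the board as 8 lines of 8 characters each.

Answer: ........
........
.....B..
..WWBW..
..BWWW..
...WWW..
........
........

Derivation:
Place W at (3,2); scan 8 dirs for brackets.
Dir NW: first cell '.' (not opp) -> no flip
Dir N: first cell '.' (not opp) -> no flip
Dir NE: first cell '.' (not opp) -> no flip
Dir W: first cell '.' (not opp) -> no flip
Dir E: first cell 'W' (not opp) -> no flip
Dir SW: first cell '.' (not opp) -> no flip
Dir S: opp run (4,2), next='.' -> no flip
Dir SE: opp run (4,3) capped by W -> flip
All flips: (4,3)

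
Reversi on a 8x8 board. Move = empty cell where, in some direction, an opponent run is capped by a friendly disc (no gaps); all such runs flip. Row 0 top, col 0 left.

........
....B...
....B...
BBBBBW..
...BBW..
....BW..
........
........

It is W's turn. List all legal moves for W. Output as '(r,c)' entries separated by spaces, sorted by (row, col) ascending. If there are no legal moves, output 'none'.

(0,3): no bracket -> illegal
(0,4): no bracket -> illegal
(0,5): no bracket -> illegal
(1,3): flips 1 -> legal
(1,5): no bracket -> illegal
(2,0): no bracket -> illegal
(2,1): no bracket -> illegal
(2,2): flips 2 -> legal
(2,3): flips 1 -> legal
(2,5): no bracket -> illegal
(4,0): no bracket -> illegal
(4,1): no bracket -> illegal
(4,2): flips 2 -> legal
(5,2): no bracket -> illegal
(5,3): flips 2 -> legal
(6,3): flips 1 -> legal
(6,4): no bracket -> illegal
(6,5): no bracket -> illegal

Answer: (1,3) (2,2) (2,3) (4,2) (5,3) (6,3)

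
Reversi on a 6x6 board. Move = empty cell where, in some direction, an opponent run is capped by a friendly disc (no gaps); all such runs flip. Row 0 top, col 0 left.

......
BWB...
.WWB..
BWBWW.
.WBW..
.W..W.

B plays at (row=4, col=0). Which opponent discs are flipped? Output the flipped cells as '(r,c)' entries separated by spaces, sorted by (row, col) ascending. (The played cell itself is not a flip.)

Dir NW: edge -> no flip
Dir N: first cell 'B' (not opp) -> no flip
Dir NE: opp run (3,1) (2,2), next='.' -> no flip
Dir W: edge -> no flip
Dir E: opp run (4,1) capped by B -> flip
Dir SW: edge -> no flip
Dir S: first cell '.' (not opp) -> no flip
Dir SE: opp run (5,1), next=edge -> no flip

Answer: (4,1)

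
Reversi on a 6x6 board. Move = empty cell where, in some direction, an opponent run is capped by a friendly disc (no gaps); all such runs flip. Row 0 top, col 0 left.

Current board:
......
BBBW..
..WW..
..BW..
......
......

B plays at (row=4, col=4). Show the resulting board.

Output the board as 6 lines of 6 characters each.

Answer: ......
BBBW..
..BW..
..BB..
....B.
......

Derivation:
Place B at (4,4); scan 8 dirs for brackets.
Dir NW: opp run (3,3) (2,2) capped by B -> flip
Dir N: first cell '.' (not opp) -> no flip
Dir NE: first cell '.' (not opp) -> no flip
Dir W: first cell '.' (not opp) -> no flip
Dir E: first cell '.' (not opp) -> no flip
Dir SW: first cell '.' (not opp) -> no flip
Dir S: first cell '.' (not opp) -> no flip
Dir SE: first cell '.' (not opp) -> no flip
All flips: (2,2) (3,3)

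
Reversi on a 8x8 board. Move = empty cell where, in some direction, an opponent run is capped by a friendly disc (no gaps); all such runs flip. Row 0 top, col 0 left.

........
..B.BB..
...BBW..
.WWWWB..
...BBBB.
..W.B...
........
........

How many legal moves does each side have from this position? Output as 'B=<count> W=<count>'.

Answer: B=9 W=13

Derivation:
-- B to move --
(1,6): flips 2 -> legal
(2,0): no bracket -> illegal
(2,1): flips 1 -> legal
(2,2): flips 1 -> legal
(2,6): flips 1 -> legal
(3,0): flips 4 -> legal
(3,6): flips 1 -> legal
(4,0): no bracket -> illegal
(4,1): flips 1 -> legal
(4,2): flips 1 -> legal
(5,1): no bracket -> illegal
(5,3): no bracket -> illegal
(6,1): flips 1 -> legal
(6,2): no bracket -> illegal
(6,3): no bracket -> illegal
B mobility = 9
-- W to move --
(0,1): flips 2 -> legal
(0,2): no bracket -> illegal
(0,3): flips 1 -> legal
(0,4): flips 2 -> legal
(0,5): flips 3 -> legal
(0,6): flips 2 -> legal
(1,1): no bracket -> illegal
(1,3): flips 1 -> legal
(1,6): no bracket -> illegal
(2,1): no bracket -> illegal
(2,2): flips 2 -> legal
(2,6): no bracket -> illegal
(3,6): flips 1 -> legal
(3,7): no bracket -> illegal
(4,2): no bracket -> illegal
(4,7): no bracket -> illegal
(5,3): flips 1 -> legal
(5,5): flips 3 -> legal
(5,6): flips 1 -> legal
(5,7): no bracket -> illegal
(6,3): no bracket -> illegal
(6,4): flips 2 -> legal
(6,5): flips 2 -> legal
W mobility = 13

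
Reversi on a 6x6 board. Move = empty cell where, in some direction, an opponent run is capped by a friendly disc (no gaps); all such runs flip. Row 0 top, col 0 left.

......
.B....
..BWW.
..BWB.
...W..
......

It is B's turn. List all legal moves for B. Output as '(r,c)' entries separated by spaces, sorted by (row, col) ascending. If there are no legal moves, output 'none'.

Answer: (1,2) (1,4) (2,5) (4,4) (5,2) (5,4)

Derivation:
(1,2): flips 1 -> legal
(1,3): no bracket -> illegal
(1,4): flips 2 -> legal
(1,5): no bracket -> illegal
(2,5): flips 2 -> legal
(3,5): no bracket -> illegal
(4,2): no bracket -> illegal
(4,4): flips 1 -> legal
(5,2): flips 1 -> legal
(5,3): no bracket -> illegal
(5,4): flips 1 -> legal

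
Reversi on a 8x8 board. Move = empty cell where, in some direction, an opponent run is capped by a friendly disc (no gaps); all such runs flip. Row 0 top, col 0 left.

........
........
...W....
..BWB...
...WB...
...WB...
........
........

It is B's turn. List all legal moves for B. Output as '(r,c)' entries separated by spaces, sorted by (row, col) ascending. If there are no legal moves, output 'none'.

Answer: (1,2) (1,4) (2,2) (4,2) (5,2) (6,2)

Derivation:
(1,2): flips 1 -> legal
(1,3): no bracket -> illegal
(1,4): flips 1 -> legal
(2,2): flips 1 -> legal
(2,4): no bracket -> illegal
(4,2): flips 1 -> legal
(5,2): flips 2 -> legal
(6,2): flips 1 -> legal
(6,3): no bracket -> illegal
(6,4): no bracket -> illegal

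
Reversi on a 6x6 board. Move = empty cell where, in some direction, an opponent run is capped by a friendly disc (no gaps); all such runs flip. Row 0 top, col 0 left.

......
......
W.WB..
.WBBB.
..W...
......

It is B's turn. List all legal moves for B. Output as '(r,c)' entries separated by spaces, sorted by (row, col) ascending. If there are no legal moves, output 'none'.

Answer: (1,1) (1,2) (2,1) (3,0) (5,1) (5,2)

Derivation:
(1,0): no bracket -> illegal
(1,1): flips 1 -> legal
(1,2): flips 1 -> legal
(1,3): no bracket -> illegal
(2,1): flips 1 -> legal
(3,0): flips 1 -> legal
(4,0): no bracket -> illegal
(4,1): no bracket -> illegal
(4,3): no bracket -> illegal
(5,1): flips 1 -> legal
(5,2): flips 1 -> legal
(5,3): no bracket -> illegal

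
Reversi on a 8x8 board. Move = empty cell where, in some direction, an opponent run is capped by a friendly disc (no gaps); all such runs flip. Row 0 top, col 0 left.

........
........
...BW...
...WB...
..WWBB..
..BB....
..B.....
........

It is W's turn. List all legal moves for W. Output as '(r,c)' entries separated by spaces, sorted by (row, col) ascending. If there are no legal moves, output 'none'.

Answer: (1,3) (2,2) (2,5) (3,5) (4,6) (5,4) (5,5) (6,1) (6,3) (6,4) (7,2)

Derivation:
(1,2): no bracket -> illegal
(1,3): flips 1 -> legal
(1,4): no bracket -> illegal
(2,2): flips 1 -> legal
(2,5): flips 1 -> legal
(3,2): no bracket -> illegal
(3,5): flips 1 -> legal
(3,6): no bracket -> illegal
(4,1): no bracket -> illegal
(4,6): flips 2 -> legal
(5,1): no bracket -> illegal
(5,4): flips 2 -> legal
(5,5): flips 1 -> legal
(5,6): no bracket -> illegal
(6,1): flips 1 -> legal
(6,3): flips 1 -> legal
(6,4): flips 1 -> legal
(7,1): no bracket -> illegal
(7,2): flips 2 -> legal
(7,3): no bracket -> illegal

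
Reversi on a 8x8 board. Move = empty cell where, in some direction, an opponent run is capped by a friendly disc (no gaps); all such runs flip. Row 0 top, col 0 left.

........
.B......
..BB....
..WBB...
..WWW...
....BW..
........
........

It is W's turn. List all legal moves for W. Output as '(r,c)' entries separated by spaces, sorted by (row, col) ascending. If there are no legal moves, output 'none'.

(0,0): flips 3 -> legal
(0,1): no bracket -> illegal
(0,2): no bracket -> illegal
(1,0): no bracket -> illegal
(1,2): flips 1 -> legal
(1,3): flips 2 -> legal
(1,4): flips 1 -> legal
(2,0): no bracket -> illegal
(2,1): no bracket -> illegal
(2,4): flips 2 -> legal
(2,5): flips 1 -> legal
(3,1): no bracket -> illegal
(3,5): flips 2 -> legal
(4,5): no bracket -> illegal
(5,3): flips 1 -> legal
(6,3): no bracket -> illegal
(6,4): flips 1 -> legal
(6,5): flips 1 -> legal

Answer: (0,0) (1,2) (1,3) (1,4) (2,4) (2,5) (3,5) (5,3) (6,4) (6,5)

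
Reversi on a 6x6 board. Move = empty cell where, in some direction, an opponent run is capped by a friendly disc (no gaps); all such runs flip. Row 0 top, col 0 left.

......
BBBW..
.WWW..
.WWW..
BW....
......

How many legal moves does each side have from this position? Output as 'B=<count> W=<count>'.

-- B to move --
(0,2): no bracket -> illegal
(0,3): no bracket -> illegal
(0,4): flips 3 -> legal
(1,4): flips 1 -> legal
(2,0): no bracket -> illegal
(2,4): no bracket -> illegal
(3,0): flips 1 -> legal
(3,4): flips 1 -> legal
(4,2): flips 3 -> legal
(4,3): flips 2 -> legal
(4,4): flips 2 -> legal
(5,0): no bracket -> illegal
(5,1): flips 3 -> legal
(5,2): no bracket -> illegal
B mobility = 8
-- W to move --
(0,0): flips 1 -> legal
(0,1): flips 2 -> legal
(0,2): flips 1 -> legal
(0,3): flips 1 -> legal
(2,0): no bracket -> illegal
(3,0): no bracket -> illegal
(5,0): no bracket -> illegal
(5,1): no bracket -> illegal
W mobility = 4

Answer: B=8 W=4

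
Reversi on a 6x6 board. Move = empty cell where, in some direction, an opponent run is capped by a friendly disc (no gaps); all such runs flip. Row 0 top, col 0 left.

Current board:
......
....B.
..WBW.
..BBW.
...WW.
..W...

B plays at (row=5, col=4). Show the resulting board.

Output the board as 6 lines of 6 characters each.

Answer: ......
....B.
..WBB.
..BBB.
...BB.
..W.B.

Derivation:
Place B at (5,4); scan 8 dirs for brackets.
Dir NW: opp run (4,3) capped by B -> flip
Dir N: opp run (4,4) (3,4) (2,4) capped by B -> flip
Dir NE: first cell '.' (not opp) -> no flip
Dir W: first cell '.' (not opp) -> no flip
Dir E: first cell '.' (not opp) -> no flip
Dir SW: edge -> no flip
Dir S: edge -> no flip
Dir SE: edge -> no flip
All flips: (2,4) (3,4) (4,3) (4,4)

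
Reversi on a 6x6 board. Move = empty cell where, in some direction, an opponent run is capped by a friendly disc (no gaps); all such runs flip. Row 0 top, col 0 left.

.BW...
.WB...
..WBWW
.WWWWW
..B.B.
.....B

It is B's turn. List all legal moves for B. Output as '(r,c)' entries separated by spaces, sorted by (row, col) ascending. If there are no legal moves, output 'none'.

Answer: (0,0) (0,3) (1,0) (1,4) (1,5) (2,0) (2,1) (4,1) (4,3) (4,5)

Derivation:
(0,0): flips 3 -> legal
(0,3): flips 1 -> legal
(1,0): flips 1 -> legal
(1,3): no bracket -> illegal
(1,4): flips 2 -> legal
(1,5): flips 2 -> legal
(2,0): flips 1 -> legal
(2,1): flips 2 -> legal
(3,0): no bracket -> illegal
(4,0): no bracket -> illegal
(4,1): flips 1 -> legal
(4,3): flips 1 -> legal
(4,5): flips 1 -> legal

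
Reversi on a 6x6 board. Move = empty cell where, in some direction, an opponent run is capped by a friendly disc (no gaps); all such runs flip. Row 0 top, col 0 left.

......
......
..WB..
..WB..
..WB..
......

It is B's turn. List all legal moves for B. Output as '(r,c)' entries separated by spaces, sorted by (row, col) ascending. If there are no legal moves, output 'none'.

Answer: (1,1) (2,1) (3,1) (4,1) (5,1)

Derivation:
(1,1): flips 1 -> legal
(1,2): no bracket -> illegal
(1,3): no bracket -> illegal
(2,1): flips 2 -> legal
(3,1): flips 1 -> legal
(4,1): flips 2 -> legal
(5,1): flips 1 -> legal
(5,2): no bracket -> illegal
(5,3): no bracket -> illegal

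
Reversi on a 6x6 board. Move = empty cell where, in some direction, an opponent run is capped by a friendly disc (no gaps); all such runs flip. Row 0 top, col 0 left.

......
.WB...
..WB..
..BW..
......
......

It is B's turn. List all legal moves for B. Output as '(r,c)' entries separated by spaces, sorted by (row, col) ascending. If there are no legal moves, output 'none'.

(0,0): no bracket -> illegal
(0,1): no bracket -> illegal
(0,2): no bracket -> illegal
(1,0): flips 1 -> legal
(1,3): no bracket -> illegal
(2,0): no bracket -> illegal
(2,1): flips 1 -> legal
(2,4): no bracket -> illegal
(3,1): no bracket -> illegal
(3,4): flips 1 -> legal
(4,2): no bracket -> illegal
(4,3): flips 1 -> legal
(4,4): no bracket -> illegal

Answer: (1,0) (2,1) (3,4) (4,3)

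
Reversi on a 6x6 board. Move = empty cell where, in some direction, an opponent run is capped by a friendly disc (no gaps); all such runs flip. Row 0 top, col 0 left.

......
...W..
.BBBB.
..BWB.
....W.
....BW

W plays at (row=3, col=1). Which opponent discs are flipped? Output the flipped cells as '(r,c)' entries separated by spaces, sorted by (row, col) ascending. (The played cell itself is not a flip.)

Dir NW: first cell '.' (not opp) -> no flip
Dir N: opp run (2,1), next='.' -> no flip
Dir NE: opp run (2,2) capped by W -> flip
Dir W: first cell '.' (not opp) -> no flip
Dir E: opp run (3,2) capped by W -> flip
Dir SW: first cell '.' (not opp) -> no flip
Dir S: first cell '.' (not opp) -> no flip
Dir SE: first cell '.' (not opp) -> no flip

Answer: (2,2) (3,2)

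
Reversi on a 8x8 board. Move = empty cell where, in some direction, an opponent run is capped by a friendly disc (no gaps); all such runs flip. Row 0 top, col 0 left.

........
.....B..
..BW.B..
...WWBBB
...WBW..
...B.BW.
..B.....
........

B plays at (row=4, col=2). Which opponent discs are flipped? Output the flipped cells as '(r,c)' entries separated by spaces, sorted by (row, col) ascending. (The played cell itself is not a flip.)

Answer: (4,3)

Derivation:
Dir NW: first cell '.' (not opp) -> no flip
Dir N: first cell '.' (not opp) -> no flip
Dir NE: opp run (3,3), next='.' -> no flip
Dir W: first cell '.' (not opp) -> no flip
Dir E: opp run (4,3) capped by B -> flip
Dir SW: first cell '.' (not opp) -> no flip
Dir S: first cell '.' (not opp) -> no flip
Dir SE: first cell 'B' (not opp) -> no flip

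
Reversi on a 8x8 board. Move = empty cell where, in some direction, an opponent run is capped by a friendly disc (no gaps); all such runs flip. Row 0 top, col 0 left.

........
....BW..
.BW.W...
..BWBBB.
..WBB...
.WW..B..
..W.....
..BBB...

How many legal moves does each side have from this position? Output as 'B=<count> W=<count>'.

-- B to move --
(0,4): no bracket -> illegal
(0,5): no bracket -> illegal
(0,6): no bracket -> illegal
(1,1): flips 2 -> legal
(1,2): flips 1 -> legal
(1,3): flips 1 -> legal
(1,6): flips 1 -> legal
(2,3): flips 2 -> legal
(2,5): no bracket -> illegal
(2,6): no bracket -> illegal
(3,1): no bracket -> illegal
(4,0): flips 2 -> legal
(4,1): flips 1 -> legal
(5,0): no bracket -> illegal
(5,3): no bracket -> illegal
(6,0): no bracket -> illegal
(6,1): flips 1 -> legal
(6,3): no bracket -> illegal
(7,1): no bracket -> illegal
B mobility = 8
-- W to move --
(0,3): no bracket -> illegal
(0,4): flips 1 -> legal
(0,5): no bracket -> illegal
(1,0): no bracket -> illegal
(1,1): no bracket -> illegal
(1,2): no bracket -> illegal
(1,3): flips 1 -> legal
(2,0): flips 1 -> legal
(2,3): no bracket -> illegal
(2,5): flips 2 -> legal
(2,6): no bracket -> illegal
(2,7): no bracket -> illegal
(3,0): no bracket -> illegal
(3,1): flips 1 -> legal
(3,7): flips 3 -> legal
(4,1): no bracket -> illegal
(4,5): flips 2 -> legal
(4,6): flips 1 -> legal
(4,7): no bracket -> illegal
(5,3): flips 1 -> legal
(5,4): flips 2 -> legal
(5,6): no bracket -> illegal
(6,1): no bracket -> illegal
(6,3): no bracket -> illegal
(6,4): no bracket -> illegal
(6,5): no bracket -> illegal
(6,6): flips 2 -> legal
(7,1): no bracket -> illegal
(7,5): no bracket -> illegal
W mobility = 11

Answer: B=8 W=11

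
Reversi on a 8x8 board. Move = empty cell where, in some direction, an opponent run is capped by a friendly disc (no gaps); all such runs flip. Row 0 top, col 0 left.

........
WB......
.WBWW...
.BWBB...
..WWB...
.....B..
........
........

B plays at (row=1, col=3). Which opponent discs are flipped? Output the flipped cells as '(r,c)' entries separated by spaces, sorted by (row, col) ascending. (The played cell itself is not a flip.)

Answer: (2,3)

Derivation:
Dir NW: first cell '.' (not opp) -> no flip
Dir N: first cell '.' (not opp) -> no flip
Dir NE: first cell '.' (not opp) -> no flip
Dir W: first cell '.' (not opp) -> no flip
Dir E: first cell '.' (not opp) -> no flip
Dir SW: first cell 'B' (not opp) -> no flip
Dir S: opp run (2,3) capped by B -> flip
Dir SE: opp run (2,4), next='.' -> no flip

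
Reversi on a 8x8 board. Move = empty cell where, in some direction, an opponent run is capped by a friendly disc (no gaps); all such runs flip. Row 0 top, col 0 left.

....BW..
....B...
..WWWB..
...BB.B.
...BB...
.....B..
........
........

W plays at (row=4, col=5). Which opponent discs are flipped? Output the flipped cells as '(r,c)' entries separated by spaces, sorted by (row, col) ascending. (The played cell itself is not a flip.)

Answer: (3,4)

Derivation:
Dir NW: opp run (3,4) capped by W -> flip
Dir N: first cell '.' (not opp) -> no flip
Dir NE: opp run (3,6), next='.' -> no flip
Dir W: opp run (4,4) (4,3), next='.' -> no flip
Dir E: first cell '.' (not opp) -> no flip
Dir SW: first cell '.' (not opp) -> no flip
Dir S: opp run (5,5), next='.' -> no flip
Dir SE: first cell '.' (not opp) -> no flip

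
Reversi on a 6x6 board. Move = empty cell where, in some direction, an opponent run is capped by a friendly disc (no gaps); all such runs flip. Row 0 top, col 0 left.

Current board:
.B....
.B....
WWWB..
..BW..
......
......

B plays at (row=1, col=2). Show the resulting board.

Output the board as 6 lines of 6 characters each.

Answer: .B....
.BB...
WWBB..
..BW..
......
......

Derivation:
Place B at (1,2); scan 8 dirs for brackets.
Dir NW: first cell 'B' (not opp) -> no flip
Dir N: first cell '.' (not opp) -> no flip
Dir NE: first cell '.' (not opp) -> no flip
Dir W: first cell 'B' (not opp) -> no flip
Dir E: first cell '.' (not opp) -> no flip
Dir SW: opp run (2,1), next='.' -> no flip
Dir S: opp run (2,2) capped by B -> flip
Dir SE: first cell 'B' (not opp) -> no flip
All flips: (2,2)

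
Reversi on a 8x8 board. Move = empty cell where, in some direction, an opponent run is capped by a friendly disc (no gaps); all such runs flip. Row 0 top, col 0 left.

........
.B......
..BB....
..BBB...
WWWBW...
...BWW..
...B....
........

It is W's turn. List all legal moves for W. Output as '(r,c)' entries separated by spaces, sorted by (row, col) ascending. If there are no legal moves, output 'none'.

Answer: (0,0) (1,2) (1,4) (2,1) (2,4) (5,2) (6,2) (6,4) (7,2)

Derivation:
(0,0): flips 3 -> legal
(0,1): no bracket -> illegal
(0,2): no bracket -> illegal
(1,0): no bracket -> illegal
(1,2): flips 2 -> legal
(1,3): no bracket -> illegal
(1,4): flips 2 -> legal
(2,0): no bracket -> illegal
(2,1): flips 2 -> legal
(2,4): flips 2 -> legal
(2,5): no bracket -> illegal
(3,1): no bracket -> illegal
(3,5): no bracket -> illegal
(4,5): no bracket -> illegal
(5,2): flips 1 -> legal
(6,2): flips 1 -> legal
(6,4): flips 1 -> legal
(7,2): flips 1 -> legal
(7,3): no bracket -> illegal
(7,4): no bracket -> illegal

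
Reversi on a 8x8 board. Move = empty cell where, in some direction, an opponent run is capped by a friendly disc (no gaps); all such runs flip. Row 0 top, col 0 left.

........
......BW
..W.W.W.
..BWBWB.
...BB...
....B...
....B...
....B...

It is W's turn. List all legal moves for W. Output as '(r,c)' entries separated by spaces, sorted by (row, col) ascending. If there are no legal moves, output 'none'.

(0,5): no bracket -> illegal
(0,6): flips 1 -> legal
(0,7): no bracket -> illegal
(1,5): flips 1 -> legal
(2,1): no bracket -> illegal
(2,3): no bracket -> illegal
(2,5): no bracket -> illegal
(2,7): no bracket -> illegal
(3,1): flips 1 -> legal
(3,7): flips 1 -> legal
(4,1): no bracket -> illegal
(4,2): flips 1 -> legal
(4,5): no bracket -> illegal
(4,6): flips 1 -> legal
(4,7): no bracket -> illegal
(5,2): no bracket -> illegal
(5,3): flips 2 -> legal
(5,5): flips 1 -> legal
(6,3): no bracket -> illegal
(6,5): no bracket -> illegal
(7,3): no bracket -> illegal
(7,5): no bracket -> illegal

Answer: (0,6) (1,5) (3,1) (3,7) (4,2) (4,6) (5,3) (5,5)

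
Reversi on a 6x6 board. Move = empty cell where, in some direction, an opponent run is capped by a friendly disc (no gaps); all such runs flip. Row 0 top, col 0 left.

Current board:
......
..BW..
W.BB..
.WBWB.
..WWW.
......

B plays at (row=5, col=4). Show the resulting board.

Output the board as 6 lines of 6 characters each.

Place B at (5,4); scan 8 dirs for brackets.
Dir NW: opp run (4,3) capped by B -> flip
Dir N: opp run (4,4) capped by B -> flip
Dir NE: first cell '.' (not opp) -> no flip
Dir W: first cell '.' (not opp) -> no flip
Dir E: first cell '.' (not opp) -> no flip
Dir SW: edge -> no flip
Dir S: edge -> no flip
Dir SE: edge -> no flip
All flips: (4,3) (4,4)

Answer: ......
..BW..
W.BB..
.WBWB.
..WBB.
....B.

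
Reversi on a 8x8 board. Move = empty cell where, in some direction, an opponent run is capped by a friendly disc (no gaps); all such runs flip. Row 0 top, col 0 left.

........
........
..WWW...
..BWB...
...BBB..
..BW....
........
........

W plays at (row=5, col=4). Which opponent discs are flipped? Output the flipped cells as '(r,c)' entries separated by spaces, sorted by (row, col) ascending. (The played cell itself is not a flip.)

Dir NW: opp run (4,3) (3,2), next='.' -> no flip
Dir N: opp run (4,4) (3,4) capped by W -> flip
Dir NE: opp run (4,5), next='.' -> no flip
Dir W: first cell 'W' (not opp) -> no flip
Dir E: first cell '.' (not opp) -> no flip
Dir SW: first cell '.' (not opp) -> no flip
Dir S: first cell '.' (not opp) -> no flip
Dir SE: first cell '.' (not opp) -> no flip

Answer: (3,4) (4,4)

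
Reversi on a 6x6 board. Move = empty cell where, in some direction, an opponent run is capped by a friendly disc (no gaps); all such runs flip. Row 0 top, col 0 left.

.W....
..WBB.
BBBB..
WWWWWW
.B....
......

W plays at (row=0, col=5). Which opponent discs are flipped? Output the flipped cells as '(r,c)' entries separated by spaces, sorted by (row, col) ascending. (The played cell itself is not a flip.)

Dir NW: edge -> no flip
Dir N: edge -> no flip
Dir NE: edge -> no flip
Dir W: first cell '.' (not opp) -> no flip
Dir E: edge -> no flip
Dir SW: opp run (1,4) (2,3) capped by W -> flip
Dir S: first cell '.' (not opp) -> no flip
Dir SE: edge -> no flip

Answer: (1,4) (2,3)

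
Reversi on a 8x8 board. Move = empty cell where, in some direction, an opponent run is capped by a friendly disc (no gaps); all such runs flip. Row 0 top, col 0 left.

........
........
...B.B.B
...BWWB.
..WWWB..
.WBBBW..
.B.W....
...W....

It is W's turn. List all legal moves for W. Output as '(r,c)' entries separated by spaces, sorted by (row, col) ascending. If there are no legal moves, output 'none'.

Answer: (1,2) (1,3) (1,5) (1,6) (2,2) (2,4) (3,2) (3,7) (4,1) (4,6) (5,6) (6,2) (6,4) (6,5) (7,0) (7,1)

Derivation:
(1,2): flips 1 -> legal
(1,3): flips 2 -> legal
(1,4): no bracket -> illegal
(1,5): flips 1 -> legal
(1,6): flips 1 -> legal
(1,7): no bracket -> illegal
(2,2): flips 1 -> legal
(2,4): flips 1 -> legal
(2,6): no bracket -> illegal
(3,2): flips 1 -> legal
(3,7): flips 1 -> legal
(4,1): flips 1 -> legal
(4,6): flips 1 -> legal
(4,7): no bracket -> illegal
(5,0): no bracket -> illegal
(5,6): flips 1 -> legal
(6,0): no bracket -> illegal
(6,2): flips 2 -> legal
(6,4): flips 2 -> legal
(6,5): flips 1 -> legal
(7,0): flips 2 -> legal
(7,1): flips 1 -> legal
(7,2): no bracket -> illegal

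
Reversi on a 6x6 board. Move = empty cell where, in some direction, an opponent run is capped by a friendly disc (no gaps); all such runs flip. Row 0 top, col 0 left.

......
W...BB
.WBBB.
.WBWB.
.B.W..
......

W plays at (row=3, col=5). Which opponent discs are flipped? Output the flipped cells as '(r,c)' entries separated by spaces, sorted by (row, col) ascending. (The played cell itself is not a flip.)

Dir NW: opp run (2,4), next='.' -> no flip
Dir N: first cell '.' (not opp) -> no flip
Dir NE: edge -> no flip
Dir W: opp run (3,4) capped by W -> flip
Dir E: edge -> no flip
Dir SW: first cell '.' (not opp) -> no flip
Dir S: first cell '.' (not opp) -> no flip
Dir SE: edge -> no flip

Answer: (3,4)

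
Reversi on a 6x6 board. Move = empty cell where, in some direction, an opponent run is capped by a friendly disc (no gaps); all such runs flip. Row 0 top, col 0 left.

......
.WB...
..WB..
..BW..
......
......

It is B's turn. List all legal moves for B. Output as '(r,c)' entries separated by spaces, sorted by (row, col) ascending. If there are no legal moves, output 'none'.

(0,0): no bracket -> illegal
(0,1): no bracket -> illegal
(0,2): no bracket -> illegal
(1,0): flips 1 -> legal
(1,3): no bracket -> illegal
(2,0): no bracket -> illegal
(2,1): flips 1 -> legal
(2,4): no bracket -> illegal
(3,1): no bracket -> illegal
(3,4): flips 1 -> legal
(4,2): no bracket -> illegal
(4,3): flips 1 -> legal
(4,4): no bracket -> illegal

Answer: (1,0) (2,1) (3,4) (4,3)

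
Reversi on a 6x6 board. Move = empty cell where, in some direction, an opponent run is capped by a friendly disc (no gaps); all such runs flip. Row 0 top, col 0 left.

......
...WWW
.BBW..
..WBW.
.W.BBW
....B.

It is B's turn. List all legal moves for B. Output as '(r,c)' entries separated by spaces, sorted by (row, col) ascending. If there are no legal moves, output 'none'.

Answer: (0,3) (0,4) (2,4) (2,5) (3,1) (3,5) (4,2)

Derivation:
(0,2): no bracket -> illegal
(0,3): flips 2 -> legal
(0,4): flips 1 -> legal
(0,5): no bracket -> illegal
(1,2): no bracket -> illegal
(2,4): flips 2 -> legal
(2,5): flips 1 -> legal
(3,0): no bracket -> illegal
(3,1): flips 1 -> legal
(3,5): flips 1 -> legal
(4,0): no bracket -> illegal
(4,2): flips 1 -> legal
(5,0): no bracket -> illegal
(5,1): no bracket -> illegal
(5,2): no bracket -> illegal
(5,5): no bracket -> illegal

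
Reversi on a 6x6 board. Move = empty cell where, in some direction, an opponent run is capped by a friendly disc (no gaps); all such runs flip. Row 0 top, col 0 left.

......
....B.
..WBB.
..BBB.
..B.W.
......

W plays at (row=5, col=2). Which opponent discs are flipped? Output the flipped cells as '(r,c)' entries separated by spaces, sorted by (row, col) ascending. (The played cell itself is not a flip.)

Answer: (3,2) (4,2)

Derivation:
Dir NW: first cell '.' (not opp) -> no flip
Dir N: opp run (4,2) (3,2) capped by W -> flip
Dir NE: first cell '.' (not opp) -> no flip
Dir W: first cell '.' (not opp) -> no flip
Dir E: first cell '.' (not opp) -> no flip
Dir SW: edge -> no flip
Dir S: edge -> no flip
Dir SE: edge -> no flip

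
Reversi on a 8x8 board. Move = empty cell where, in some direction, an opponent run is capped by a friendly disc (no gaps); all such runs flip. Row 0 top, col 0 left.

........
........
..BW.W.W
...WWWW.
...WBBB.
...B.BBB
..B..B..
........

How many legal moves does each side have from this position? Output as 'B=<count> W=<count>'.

-- B to move --
(1,2): flips 2 -> legal
(1,3): flips 3 -> legal
(1,4): no bracket -> illegal
(1,5): flips 2 -> legal
(1,6): no bracket -> illegal
(1,7): no bracket -> illegal
(2,4): flips 3 -> legal
(2,6): flips 2 -> legal
(3,2): no bracket -> illegal
(3,7): no bracket -> illegal
(4,2): flips 1 -> legal
(4,7): no bracket -> illegal
(5,2): no bracket -> illegal
(5,4): no bracket -> illegal
B mobility = 6
-- W to move --
(1,1): flips 1 -> legal
(1,2): no bracket -> illegal
(1,3): no bracket -> illegal
(2,1): flips 1 -> legal
(3,1): no bracket -> illegal
(3,2): no bracket -> illegal
(3,7): no bracket -> illegal
(4,2): no bracket -> illegal
(4,7): flips 3 -> legal
(5,1): no bracket -> illegal
(5,2): no bracket -> illegal
(5,4): flips 2 -> legal
(6,1): no bracket -> illegal
(6,3): flips 1 -> legal
(6,4): no bracket -> illegal
(6,6): flips 4 -> legal
(6,7): flips 2 -> legal
(7,1): flips 3 -> legal
(7,2): no bracket -> illegal
(7,3): no bracket -> illegal
(7,4): no bracket -> illegal
(7,5): flips 3 -> legal
(7,6): no bracket -> illegal
W mobility = 9

Answer: B=6 W=9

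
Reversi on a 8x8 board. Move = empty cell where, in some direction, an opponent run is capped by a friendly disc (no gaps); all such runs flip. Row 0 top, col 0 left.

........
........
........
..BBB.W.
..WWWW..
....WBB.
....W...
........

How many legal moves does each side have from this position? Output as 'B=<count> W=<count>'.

-- B to move --
(2,5): no bracket -> illegal
(2,6): no bracket -> illegal
(2,7): no bracket -> illegal
(3,1): no bracket -> illegal
(3,5): flips 1 -> legal
(3,7): no bracket -> illegal
(4,1): no bracket -> illegal
(4,6): no bracket -> illegal
(4,7): no bracket -> illegal
(5,1): flips 1 -> legal
(5,2): flips 2 -> legal
(5,3): flips 2 -> legal
(6,3): no bracket -> illegal
(6,5): flips 2 -> legal
(7,3): flips 1 -> legal
(7,4): flips 3 -> legal
(7,5): no bracket -> illegal
B mobility = 7
-- W to move --
(2,1): flips 1 -> legal
(2,2): flips 2 -> legal
(2,3): flips 2 -> legal
(2,4): flips 2 -> legal
(2,5): flips 1 -> legal
(3,1): no bracket -> illegal
(3,5): no bracket -> illegal
(4,1): no bracket -> illegal
(4,6): flips 1 -> legal
(4,7): no bracket -> illegal
(5,7): flips 2 -> legal
(6,5): flips 1 -> legal
(6,6): flips 1 -> legal
(6,7): flips 1 -> legal
W mobility = 10

Answer: B=7 W=10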